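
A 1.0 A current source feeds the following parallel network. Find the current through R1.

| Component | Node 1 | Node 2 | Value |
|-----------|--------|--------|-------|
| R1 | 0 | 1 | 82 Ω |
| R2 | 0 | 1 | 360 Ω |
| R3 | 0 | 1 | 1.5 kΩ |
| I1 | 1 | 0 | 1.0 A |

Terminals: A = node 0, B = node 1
All resistors sit directly between nodes 0 and 1, so they are in parallel and share one voltage V; the full source current 1 A splits among them.
1/R_par = 1/82 + 1/360 + 1/1500 = 0.01564 S  =>  R_par = 63.94 Ω
V = I × R_par = 1 × 63.94 = 63.94 V
I_R1 = V/R1 = 63.94/82 = 0.7798 A

Final answer: 0.7798 A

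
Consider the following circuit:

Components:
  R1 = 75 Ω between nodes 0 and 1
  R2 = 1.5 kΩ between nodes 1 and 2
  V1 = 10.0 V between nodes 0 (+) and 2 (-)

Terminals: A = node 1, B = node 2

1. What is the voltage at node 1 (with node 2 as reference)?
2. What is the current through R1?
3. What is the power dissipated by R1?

Nodal analysis, taking node 2 as the 0 V reference.
Source V1 fixes V_0 = 10 V.
KCL at each unknown node (sum of currents leaving = 0; resistances in Ω):
  Node 1: (V_1 - 10)/75 + (V_1 - 0)/1500 = 0
Collecting terms: 0.014 × V_1 = 0.1333  =>  V_1 = 9.524 V
Part 1:
  Read off the nodal solution: V_1 = 9.524 V
Part 2:
  I_R1 = (V_0 - V_1)/R1 = (10 - 9.524)/75 = 0.006349 A
  Magnitude: I_R1 = 0.006349 A
Part 3:
  I_R1 = (V_0 - V_1)/R1 = (10 - 9.524)/75 = 0.006349 A
  P_R1 = I_R1² × R1 = (0.006349)² × 75 = 0.003023 W

Final answers:
1. V_1 = 9.524 V
2. I_R1 = 0.006349 A
3. P_R1 = 0.003023 W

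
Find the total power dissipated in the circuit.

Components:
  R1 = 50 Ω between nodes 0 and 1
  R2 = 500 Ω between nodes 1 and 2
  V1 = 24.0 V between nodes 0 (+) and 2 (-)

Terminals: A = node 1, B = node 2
Nodal analysis, taking node 2 as the 0 V reference.
Source V1 fixes V_0 = 24 V.
KCL at each unknown node (sum of currents leaving = 0; resistances in Ω):
  Node 1: (V_1 - 24)/50 + (V_1 - 0)/500 = 0
Collecting terms: 0.022 × V_1 = 0.48  =>  V_1 = 21.82 V
Power in each resistor, P = (ΔV)²/R:
  P_R1 = (24 - 21.82)²/50 = 0.09521 W
  P_R2 = (21.82 - 0)²/500 = 0.9521 W
P_total = P_R1 + P_R2 = 1.047 W

Final answer: 1.047 W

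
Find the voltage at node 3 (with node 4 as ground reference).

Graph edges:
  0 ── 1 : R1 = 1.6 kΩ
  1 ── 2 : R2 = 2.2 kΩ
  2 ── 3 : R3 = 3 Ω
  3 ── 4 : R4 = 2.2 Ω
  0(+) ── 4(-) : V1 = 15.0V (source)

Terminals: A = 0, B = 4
Nodal analysis, taking node 4 as the 0 V reference.
Source V1 fixes V_0 = 15 V.
KCL at each unknown node (sum of currents leaving = 0; resistances in Ω):
  Node 1: (V_1 - 15)/1600 + (V_1 - V_2)/2200 = 0
  Node 2: (V_2 - V_1)/2200 + (V_2 - V_3)/3 = 0
  Node 3: (V_3 - V_2)/3 + (V_3 - 0)/2.2 = 0
Collecting terms (coefficients in siemens):
  0.00108·V_1 - 0.0004545·V_2 = 0.009375
  0.3338·V_2 - 0.0004545·V_1 - 0.3333·V_3 = 0
  0.7879·V_3 - 0.3333·V_2 = 0
Solving these 3 simultaneous equations (Gaussian elimination) gives:
  V_1 = 8.693 V, V_2 = 0.0205 V, V_3 = 0.008672 V
The requested potential is V_3 = 0.008672 V.

Final answer: V_3 = 0.008672 V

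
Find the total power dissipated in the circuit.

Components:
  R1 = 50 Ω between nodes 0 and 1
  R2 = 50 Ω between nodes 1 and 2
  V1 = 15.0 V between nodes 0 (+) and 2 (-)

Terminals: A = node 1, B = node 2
Nodal analysis, taking node 2 as the 0 V reference.
Source V1 fixes V_0 = 15 V.
KCL at each unknown node (sum of currents leaving = 0; resistances in Ω):
  Node 1: (V_1 - 15)/50 + (V_1 - 0)/50 = 0
Collecting terms: 0.04 × V_1 = 0.3  =>  V_1 = 7.5 V
Power in each resistor, P = (ΔV)²/R:
  P_R1 = (15 - 7.5)²/50 = 1.125 W
  P_R2 = (7.5 - 0)²/50 = 1.125 W
P_total = P_R1 + P_R2 = 2.25 W

Final answer: 2.25 W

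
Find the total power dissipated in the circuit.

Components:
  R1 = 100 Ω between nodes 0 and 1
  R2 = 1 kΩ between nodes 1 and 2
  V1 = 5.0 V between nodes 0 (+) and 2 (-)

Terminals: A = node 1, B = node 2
Nodal analysis, taking node 2 as the 0 V reference.
Source V1 fixes V_0 = 5 V.
KCL at each unknown node (sum of currents leaving = 0; resistances in Ω):
  Node 1: (V_1 - 5)/100 + (V_1 - 0)/1000 = 0
Collecting terms: 0.011 × V_1 = 0.05  =>  V_1 = 4.545 V
Power in each resistor, P = (ΔV)²/R:
  P_R1 = (5 - 4.545)²/100 = 0.002066 W
  P_R2 = (4.545 - 0)²/1000 = 0.02066 W
P_total = P_R1 + P_R2 = 0.02273 W

Final answer: 0.02273 W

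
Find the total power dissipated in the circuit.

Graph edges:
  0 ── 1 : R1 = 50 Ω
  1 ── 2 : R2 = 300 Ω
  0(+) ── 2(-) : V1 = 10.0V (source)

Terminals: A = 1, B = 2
Nodal analysis, taking node 2 as the 0 V reference.
Source V1 fixes V_0 = 10 V.
KCL at each unknown node (sum of currents leaving = 0; resistances in Ω):
  Node 1: (V_1 - 10)/50 + (V_1 - 0)/300 = 0
Collecting terms: 0.02333 × V_1 = 0.2  =>  V_1 = 8.571 V
Power in each resistor, P = (ΔV)²/R:
  P_R1 = (10 - 8.571)²/50 = 0.04082 W
  P_R2 = (8.571 - 0)²/300 = 0.2449 W
P_total = P_R1 + P_R2 = 0.2857 W

Final answer: 0.2857 W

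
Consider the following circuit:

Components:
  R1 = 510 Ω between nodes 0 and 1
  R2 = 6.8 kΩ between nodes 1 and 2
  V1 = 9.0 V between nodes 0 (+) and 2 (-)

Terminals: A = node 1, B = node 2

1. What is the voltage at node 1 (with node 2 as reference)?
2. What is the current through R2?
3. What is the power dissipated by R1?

Nodal analysis, taking node 2 as the 0 V reference.
Source V1 fixes V_0 = 9 V.
KCL at each unknown node (sum of currents leaving = 0; resistances in Ω):
  Node 1: (V_1 - 9)/510 + (V_1 - 0)/6800 = 0
Collecting terms: 0.002108 × V_1 = 0.01765  =>  V_1 = 8.372 V
Part 1:
  Read off the nodal solution: V_1 = 8.372 V
Part 2:
  I_R2 = (V_1 - V_2)/R2 = (8.372 - 0)/6800 = 0.001231 A
  Magnitude: I_R2 = 0.001231 A
Part 3:
  I_R1 = (V_0 - V_1)/R1 = (9 - 8.372)/510 = 0.001231 A
  P_R1 = I_R1² × R1 = (0.001231)² × 510 = 0.0007731 W

Final answers:
1. V_1 = 8.372 V
2. I_R2 = 0.001231 A
3. P_R1 = 0.0007731 W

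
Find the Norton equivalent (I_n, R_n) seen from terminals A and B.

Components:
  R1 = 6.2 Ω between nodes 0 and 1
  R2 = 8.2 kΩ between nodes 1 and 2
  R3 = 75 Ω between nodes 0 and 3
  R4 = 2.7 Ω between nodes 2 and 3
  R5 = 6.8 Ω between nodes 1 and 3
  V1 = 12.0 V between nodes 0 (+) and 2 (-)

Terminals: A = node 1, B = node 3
Find the Thévenin equivalent first; then I_n = V_th/R_th and R_n = R_th.
Step 1 — V_th is the open-circuit voltage V_A - V_B (nothing connected across the terminals).
Nodal analysis, taking node 2 as the 0 V reference.
Source V1 fixes V_0 = 12 V.
KCL at each unknown node (sum of currents leaving = 0; resistances in Ω):
  Node 1: (V_1 - 12)/6.2 + (V_1 - 0)/8200 + (V_1 - V_3)/6.8 = 0
  Node 3: (V_3 - 12)/75 + (V_3 - 0)/2.7 + (V_3 - V_1)/6.8 = 0
Collecting terms (coefficients in siemens):
  0.3085·V_1 - 0.1471·V_3 = 1.935
  0.5308·V_3 - 0.1471·V_1 = 0.16
Determinant D = (0.3085)(0.5308) - (-0.1471)(-0.1471) = 0.1421
V_1 = [(1.935)(0.5308) - (-0.1471)(0.16)]/D = 7.395 V
V_3 = [(0.3085)(0.16) - (1.935)(-0.1471)]/D = 2.35 V
V_th = V_1 - V_3 = 7.395 - 2.35 = 5.045 V
Step 2 — R_th: zero the source — replace V1 by a short circuit (node 2 merges into node 0) — and find the resistance seen between A (node 1) and B (node 3).
Reduce the network between node 1 (A) and node 3 (B) by series/parallel combination:
  Rp1 = R1 ‖ R2 (parallel, both between nodes 0 and 1) = 1/(1/6.2 + 1/8200) = 6.195 Ω
  Rp2 = R3 ‖ R4 (parallel, both between nodes 0 and 3) = 1/(1/75 + 1/2.7) = 2.606 Ω
  Rs1 = Rp1 + Rp2 (series, joined only at node 0) = 6.195 + 2.606 = 8.801 Ω
  Rp3 = R5 ‖ Rs1 (parallel, both between nodes 1 and 3) = 1/(1/6.8 + 1/8.801) = 3.836 Ω
R_th = 3.836 Ω
I_n = V_th/R_th = 5.045/3.836 = 1.315 A, and R_n = R_th = 3.836 Ω

Final answer: I_n = 1.315 A, R_n = 3.836 Ω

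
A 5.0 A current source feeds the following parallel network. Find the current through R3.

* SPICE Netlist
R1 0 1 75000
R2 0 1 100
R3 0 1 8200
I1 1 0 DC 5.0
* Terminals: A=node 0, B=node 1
All resistors sit directly between nodes 0 and 1, so they are in parallel and share one voltage V; the full source current 5 A splits among them.
1/R_par = 1/75000 + 1/100 + 1/8200 = 0.01014 S  =>  R_par = 98.67 Ω
V = I × R_par = 5 × 98.67 = 493.3 V
I_R3 = V/R3 = 493.3/8200 = 0.06016 A

Final answer: 0.06016 A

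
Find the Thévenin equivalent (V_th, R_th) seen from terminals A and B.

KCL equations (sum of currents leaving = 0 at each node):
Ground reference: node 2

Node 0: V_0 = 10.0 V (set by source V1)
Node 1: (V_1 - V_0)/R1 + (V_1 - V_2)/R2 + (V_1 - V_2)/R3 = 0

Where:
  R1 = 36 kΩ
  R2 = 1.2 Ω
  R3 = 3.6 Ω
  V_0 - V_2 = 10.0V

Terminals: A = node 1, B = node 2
Step 1 — V_th is the open-circuit voltage V_A - V_B (nothing connected across the terminals).
Nodal analysis, taking node 2 as the 0 V reference.
Source V1 fixes V_0 = 10 V.
KCL at each unknown node (sum of currents leaving = 0; resistances in Ω):
  Node 1: (V_1 - 10)/36000 + (V_1 - 0)/1.2 + (V_1 - 0)/3.6 = 0
Collecting terms: 1.111 × V_1 = 0.0002778  =>  V_1 = 0.00025 V
V_th = V_1 - V_2 = 0.00025 - 0 = 0.00025 V
Step 2 — R_th: zero the source — replace V1 by a short circuit (node 2 merges into node 0) — and find the resistance seen between A (node 1) and B (node 0).
Reduce the network between node 1 (A) and node 0 (B) by series/parallel combination:
  Rp1 = R1 ‖ R2 ‖ R3 (parallel, all between nodes 0 and 1) = 1/(1/36000 + 1/1.2 + 1/3.6) = 0.9 Ω
R_th = 0.9 Ω

Final answer: V_th = 0.00025 V, R_th = 0.9 Ω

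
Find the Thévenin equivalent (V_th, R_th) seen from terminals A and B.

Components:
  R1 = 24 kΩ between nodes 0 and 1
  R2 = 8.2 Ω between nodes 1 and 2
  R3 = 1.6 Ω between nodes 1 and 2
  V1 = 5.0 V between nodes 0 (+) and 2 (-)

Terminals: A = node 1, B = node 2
Step 1 — V_th is the open-circuit voltage V_A - V_B (nothing connected across the terminals).
Nodal analysis, taking node 2 as the 0 V reference.
Source V1 fixes V_0 = 5 V.
KCL at each unknown node (sum of currents leaving = 0; resistances in Ω):
  Node 1: (V_1 - 5)/24000 + (V_1 - 0)/8.2 + (V_1 - 0)/1.6 = 0
Collecting terms: 0.747 × V_1 = 0.0002083  =>  V_1 = 0.0002789 V
V_th = V_1 - V_2 = 0.0002789 - 0 = 0.0002789 V
Step 2 — R_th: zero the source — replace V1 by a short circuit (node 2 merges into node 0) — and find the resistance seen between A (node 1) and B (node 0).
Reduce the network between node 1 (A) and node 0 (B) by series/parallel combination:
  Rp1 = R1 ‖ R2 ‖ R3 (parallel, all between nodes 0 and 1) = 1/(1/24000 + 1/8.2 + 1/1.6) = 1.339 Ω
R_th = 1.339 Ω

Final answer: V_th = 0.0002789 V, R_th = 1.339 Ω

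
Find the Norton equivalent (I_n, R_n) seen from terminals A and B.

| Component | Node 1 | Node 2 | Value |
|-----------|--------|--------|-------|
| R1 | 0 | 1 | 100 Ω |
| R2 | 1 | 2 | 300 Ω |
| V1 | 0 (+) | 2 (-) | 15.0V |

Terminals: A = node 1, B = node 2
Find the Thévenin equivalent first; then I_n = V_th/R_th and R_n = R_th.
Step 1 — V_th is the open-circuit voltage V_A - V_B (nothing connected across the terminals).
Nodal analysis, taking node 2 as the 0 V reference.
Source V1 fixes V_0 = 15 V.
KCL at each unknown node (sum of currents leaving = 0; resistances in Ω):
  Node 1: (V_1 - 15)/100 + (V_1 - 0)/300 = 0
Collecting terms: 0.01333 × V_1 = 0.15  =>  V_1 = 11.25 V
V_th = V_1 - V_2 = 11.25 - 0 = 11.25 V
Step 2 — R_th: zero the source — replace V1 by a short circuit (node 2 merges into node 0) — and find the resistance seen between A (node 1) and B (node 0).
Reduce the network between node 1 (A) and node 0 (B) by series/parallel combination:
  Rp1 = R1 ‖ R2 (parallel, both between nodes 0 and 1) = 1/(1/100 + 1/300) = 75 Ω
R_th = 75 Ω
I_n = V_th/R_th = 11.25/75 = 0.15 A, and R_n = R_th = 75 Ω

Final answer: I_n = 0.15 A, R_n = 75 Ω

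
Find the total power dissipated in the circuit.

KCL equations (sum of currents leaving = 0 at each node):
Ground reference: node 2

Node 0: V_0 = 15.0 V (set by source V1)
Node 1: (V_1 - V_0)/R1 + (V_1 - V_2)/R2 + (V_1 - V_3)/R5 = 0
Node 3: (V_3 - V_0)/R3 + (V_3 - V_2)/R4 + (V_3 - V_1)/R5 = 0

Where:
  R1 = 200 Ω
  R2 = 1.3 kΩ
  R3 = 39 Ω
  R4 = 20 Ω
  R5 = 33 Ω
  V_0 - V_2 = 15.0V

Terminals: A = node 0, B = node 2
Nodal analysis, taking node 2 as the 0 V reference.
Source V1 fixes V_0 = 15 V.
KCL at each unknown node (sum of currents leaving = 0; resistances in Ω):
  Node 1: (V_1 - 15)/200 + (V_1 - 0)/1300 + (V_1 - V_3)/33 = 0
  Node 3: (V_3 - 15)/39 + (V_3 - 0)/20 + (V_3 - V_1)/33 = 0
Collecting terms (coefficients in siemens):
  0.03607·V_1 - 0.0303·V_3 = 0.075
  0.1059·V_3 - 0.0303·V_1 = 0.3846
Determinant D = (0.03607)(0.1059) - (-0.0303)(-0.0303) = 0.002903
V_1 = [(0.075)(0.1059) - (-0.0303)(0.3846)]/D = 6.751 V
V_3 = [(0.03607)(0.3846) - (0.075)(-0.0303)]/D = 5.561 V
Power in each resistor, P = (ΔV)²/R:
  P_R1 = (15 - 6.751)²/200 = 0.3402 W
  P_R2 = (6.751 - 0)²/1300 = 0.03506 W
  P_R3 = (15 - 5.561)²/39 = 2.284 W
  P_R4 = (0 - 5.561)²/20 = 1.546 W
  P_R5 = (6.751 - 5.561)²/33 = 0.04289 W
P_total = P_R1 + P_R2 + P_R3 + P_R4 + P_R5 = 4.249 W

Final answer: 4.249 W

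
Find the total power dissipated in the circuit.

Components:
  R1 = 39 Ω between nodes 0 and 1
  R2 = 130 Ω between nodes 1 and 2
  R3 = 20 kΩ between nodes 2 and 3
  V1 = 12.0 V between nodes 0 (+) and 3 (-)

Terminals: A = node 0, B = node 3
Nodal analysis, taking node 3 as the 0 V reference.
Source V1 fixes V_0 = 12 V.
KCL at each unknown node (sum of currents leaving = 0; resistances in Ω):
  Node 1: (V_1 - 12)/39 + (V_1 - V_2)/130 = 0
  Node 2: (V_2 - V_1)/130 + (V_2 - 0)/20000 = 0
Collecting terms (coefficients in siemens):
  0.03333·V_1 - 0.007692·V_2 = 0.3077
  0.007742·V_2 - 0.007692·V_1 = 0
Determinant D = (0.03333)(0.007742) - (-0.007692)(-0.007692) = 0.0001989
V_1 = [(0.3077)(0.007742) - (-0.007692)(0)]/D = 11.98 V
V_2 = [(0.03333)(0) - (0.3077)(-0.007692)]/D = 11.9 V
Power in each resistor, P = (ΔV)²/R:
  P_R1 = (12 - 11.98)²/39 = 0.00001381 W
  P_R2 = (11.98 - 11.9)²/130 = 0.00004602 W
  P_R3 = (11.9 - 0)²/20000 = 0.00708 W
P_total = P_R1 + P_R2 + P_R3 = 0.00714 W

Final answer: 0.00714 W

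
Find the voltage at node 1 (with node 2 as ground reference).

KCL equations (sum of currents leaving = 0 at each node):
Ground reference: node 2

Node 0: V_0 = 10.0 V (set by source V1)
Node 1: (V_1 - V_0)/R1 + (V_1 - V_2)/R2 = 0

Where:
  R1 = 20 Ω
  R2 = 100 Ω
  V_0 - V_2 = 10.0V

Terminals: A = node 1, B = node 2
Nodal analysis, taking node 2 as the 0 V reference.
Source V1 fixes V_0 = 10 V.
KCL at each unknown node (sum of currents leaving = 0; resistances in Ω):
  Node 1: (V_1 - 10)/20 + (V_1 - 0)/100 = 0
Collecting terms: 0.06 × V_1 = 0.5  =>  V_1 = 8.333 V
The requested potential is V_1 = 8.333 V.

Final answer: V_1 = 8.333 V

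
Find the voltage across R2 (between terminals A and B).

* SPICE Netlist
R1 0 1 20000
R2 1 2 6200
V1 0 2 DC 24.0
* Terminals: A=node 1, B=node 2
R1 and R2 are in series across V1 (node 0 → node 1 → node 2), and the output A–B is taken across R2, so this is a voltage divider.
Series current: I = V1/(R1 + R2) = 24/(20000 + 6200) = 24/26200 = 0.000916 A
V_R2 = I × R2 = V1 × R2/(R1 + R2) = 24 × 6200/26200 = 5.679 V

Final answer: 5.679 V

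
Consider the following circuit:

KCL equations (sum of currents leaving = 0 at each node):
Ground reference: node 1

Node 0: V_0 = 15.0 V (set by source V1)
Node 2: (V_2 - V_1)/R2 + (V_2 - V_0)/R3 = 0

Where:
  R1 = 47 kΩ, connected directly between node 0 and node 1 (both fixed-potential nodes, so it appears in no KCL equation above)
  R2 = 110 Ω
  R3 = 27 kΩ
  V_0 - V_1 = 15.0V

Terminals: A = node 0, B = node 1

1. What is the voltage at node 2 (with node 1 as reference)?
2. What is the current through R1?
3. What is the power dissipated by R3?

Nodal analysis, taking node 1 as the 0 V reference.
Source V1 fixes V_0 = 15 V.
KCL at each unknown node (sum of currents leaving = 0; resistances in Ω):
  Node 2: (V_2 - 0)/110 + (V_2 - 15)/27000 = 0
Collecting terms: 0.009128 × V_2 = 0.0005556  =>  V_2 = 0.06086 V
Part 1:
  Read off the nodal solution: V_2 = 0.06086 V
Part 2:
  I_R1 = (V_0 - V_1)/R1 = (15 - 0)/47000 = 0.0003191 A
  Magnitude: I_R1 = 0.0003191 A
Part 3:
  I_R3 = (V_0 - V_2)/R3 = (15 - 0.06086)/27000 = 0.0005533 A
  P_R3 = I_R3² × R3 = (0.0005533)² × 27000 = 0.008266 W

Final answers:
1. V_2 = 0.06086 V
2. I_R1 = 0.0003191 A
3. P_R3 = 0.008266 W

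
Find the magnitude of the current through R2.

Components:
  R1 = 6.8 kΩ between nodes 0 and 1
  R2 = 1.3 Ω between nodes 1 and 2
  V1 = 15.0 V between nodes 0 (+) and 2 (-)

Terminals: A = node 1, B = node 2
Nodal analysis, taking node 2 as the 0 V reference.
Source V1 fixes V_0 = 15 V.
KCL at each unknown node (sum of currents leaving = 0; resistances in Ω):
  Node 1: (V_1 - 15)/6800 + (V_1 - 0)/1.3 = 0
Collecting terms: 0.7694 × V_1 = 0.002206  =>  V_1 = 0.002867 V
I_R2 = (V_1 - V_2)/R2 = (0.002867 - 0)/1.3 = 0.002205 A
|I_R2| = 0.002205 A

Final answer: |I_R2| = 0.002205 A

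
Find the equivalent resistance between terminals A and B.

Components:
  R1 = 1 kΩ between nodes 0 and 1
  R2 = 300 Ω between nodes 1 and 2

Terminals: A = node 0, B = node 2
Reduce the network between node 0 (A) and node 2 (B) by series/parallel combination:
  Rs1 = R1 + R2 (series, joined only at node 1) = 1000 + 300 = 1300 Ω
R_eq = 1.3 kΩ

Final answer: 1.3 kΩ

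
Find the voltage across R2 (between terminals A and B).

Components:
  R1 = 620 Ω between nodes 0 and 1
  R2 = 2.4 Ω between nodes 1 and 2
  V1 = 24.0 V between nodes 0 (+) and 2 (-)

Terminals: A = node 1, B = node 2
R1 and R2 are in series across V1 (node 0 → node 1 → node 2), and the output A–B is taken across R2, so this is a voltage divider.
Series current: I = V1/(R1 + R2) = 24/(620 + 2.4) = 24/622.4 = 0.03856 A
V_R2 = I × R2 = V1 × R2/(R1 + R2) = 24 × 2.4/622.4 = 0.09254 V

Final answer: 0.09254 V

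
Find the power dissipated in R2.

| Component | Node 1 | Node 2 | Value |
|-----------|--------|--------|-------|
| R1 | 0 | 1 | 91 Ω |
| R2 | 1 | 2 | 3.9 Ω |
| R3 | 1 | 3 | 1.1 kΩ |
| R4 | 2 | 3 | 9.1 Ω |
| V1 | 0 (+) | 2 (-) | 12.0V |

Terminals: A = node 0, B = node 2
Nodal analysis, taking node 2 as the 0 V reference.
Source V1 fixes V_0 = 12 V.
KCL at each unknown node (sum of currents leaving = 0; resistances in Ω):
  Node 1: (V_1 - 12)/91 + (V_1 - 0)/3.9 + (V_1 - V_3)/1100 = 0
  Node 3: (V_3 - V_1)/1100 + (V_3 - 0)/9.1 = 0
Collecting terms (coefficients in siemens):
  0.2683·V_1 - 0.0009091·V_3 = 0.1319
  0.1108·V_3 - 0.0009091·V_1 = 0
Determinant D = (0.2683)(0.1108) - (-0.0009091)(-0.0009091) = 0.02973
V_1 = [(0.1319)(0.1108) - (-0.0009091)(0)]/D = 0.4915 V
V_3 = [(0.2683)(0) - (0.1319)(-0.0009091)]/D = 0.004033 V
I_R2 = (V_1 - V_2)/R2 = (0.4915 - 0)/3.9 = 0.126 A
P_R2 = I_R2² × R2 = (0.126)² × 3.9 = 0.06194 W

Final answer: 0.06194 W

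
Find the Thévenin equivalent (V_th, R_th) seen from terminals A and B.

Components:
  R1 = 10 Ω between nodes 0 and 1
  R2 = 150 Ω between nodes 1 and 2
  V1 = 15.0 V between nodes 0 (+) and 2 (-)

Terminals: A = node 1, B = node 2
Step 1 — V_th is the open-circuit voltage V_A - V_B (nothing connected across the terminals).
Nodal analysis, taking node 2 as the 0 V reference.
Source V1 fixes V_0 = 15 V.
KCL at each unknown node (sum of currents leaving = 0; resistances in Ω):
  Node 1: (V_1 - 15)/10 + (V_1 - 0)/150 = 0
Collecting terms: 0.1067 × V_1 = 1.5  =>  V_1 = 14.06 V
V_th = V_1 - V_2 = 14.06 - 0 = 14.06 V
Step 2 — R_th: zero the source — replace V1 by a short circuit (node 2 merges into node 0) — and find the resistance seen between A (node 1) and B (node 0).
Reduce the network between node 1 (A) and node 0 (B) by series/parallel combination:
  Rp1 = R1 ‖ R2 (parallel, both between nodes 0 and 1) = 1/(1/10 + 1/150) = 9.375 Ω
R_th = 9.375 Ω

Final answer: V_th = 14.06 V, R_th = 9.375 Ω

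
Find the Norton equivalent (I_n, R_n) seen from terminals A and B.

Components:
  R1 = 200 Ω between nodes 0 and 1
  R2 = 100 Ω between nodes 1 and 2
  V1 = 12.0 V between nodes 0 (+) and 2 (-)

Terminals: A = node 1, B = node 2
Find the Thévenin equivalent first; then I_n = V_th/R_th and R_n = R_th.
Step 1 — V_th is the open-circuit voltage V_A - V_B (nothing connected across the terminals).
Nodal analysis, taking node 2 as the 0 V reference.
Source V1 fixes V_0 = 12 V.
KCL at each unknown node (sum of currents leaving = 0; resistances in Ω):
  Node 1: (V_1 - 12)/200 + (V_1 - 0)/100 = 0
Collecting terms: 0.015 × V_1 = 0.06  =>  V_1 = 4 V
V_th = V_1 - V_2 = 4 - 0 = 4 V
Step 2 — R_th: zero the source — replace V1 by a short circuit (node 2 merges into node 0) — and find the resistance seen between A (node 1) and B (node 0).
Reduce the network between node 1 (A) and node 0 (B) by series/parallel combination:
  Rp1 = R1 ‖ R2 (parallel, both between nodes 0 and 1) = 1/(1/200 + 1/100) = 66.67 Ω
R_th = 66.67 Ω
I_n = V_th/R_th = 4/66.67 = 0.06 A, and R_n = R_th = 66.67 Ω

Final answer: I_n = 0.06 A, R_n = 66.67 Ω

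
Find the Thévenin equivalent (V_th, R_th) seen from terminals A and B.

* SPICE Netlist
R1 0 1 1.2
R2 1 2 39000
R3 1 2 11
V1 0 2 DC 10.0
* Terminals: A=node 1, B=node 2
Step 1 — V_th is the open-circuit voltage V_A - V_B (nothing connected across the terminals).
Nodal analysis, taking node 2 as the 0 V reference.
Source V1 fixes V_0 = 10 V.
KCL at each unknown node (sum of currents leaving = 0; resistances in Ω):
  Node 1: (V_1 - 10)/1.2 + (V_1 - 0)/39000 + (V_1 - 0)/11 = 0
Collecting terms: 0.9243 × V_1 = 8.333  =>  V_1 = 9.016 V
V_th = V_1 - V_2 = 9.016 - 0 = 9.016 V
Step 2 — R_th: zero the source — replace V1 by a short circuit (node 2 merges into node 0) — and find the resistance seen between A (node 1) and B (node 0).
Reduce the network between node 1 (A) and node 0 (B) by series/parallel combination:
  Rp1 = R1 ‖ R2 ‖ R3 (parallel, all between nodes 0 and 1) = 1/(1/1.2 + 1/39000 + 1/11) = 1.082 Ω
R_th = 1.082 Ω

Final answer: V_th = 9.016 V, R_th = 1.082 Ω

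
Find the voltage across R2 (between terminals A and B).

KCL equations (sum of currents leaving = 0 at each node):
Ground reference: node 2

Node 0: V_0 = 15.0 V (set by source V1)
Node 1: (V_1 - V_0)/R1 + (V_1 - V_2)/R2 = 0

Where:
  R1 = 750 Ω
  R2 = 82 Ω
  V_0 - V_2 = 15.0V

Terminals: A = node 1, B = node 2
R1 and R2 are in series across V1 (node 0 → node 1 → node 2), and the output A–B is taken across R2, so this is a voltage divider.
Series current: I = V1/(R1 + R2) = 15/(750 + 82) = 15/832 = 0.01803 A
V_R2 = I × R2 = V1 × R2/(R1 + R2) = 15 × 82/832 = 1.478 V

Final answer: 1.478 V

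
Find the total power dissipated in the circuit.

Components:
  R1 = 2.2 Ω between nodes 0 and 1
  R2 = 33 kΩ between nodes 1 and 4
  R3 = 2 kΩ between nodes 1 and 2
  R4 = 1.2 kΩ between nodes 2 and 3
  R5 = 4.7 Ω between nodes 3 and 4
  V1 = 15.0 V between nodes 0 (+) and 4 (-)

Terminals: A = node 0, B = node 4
Nodal analysis, taking node 4 as the 0 V reference.
Source V1 fixes V_0 = 15 V.
KCL at each unknown node (sum of currents leaving = 0; resistances in Ω):
  Node 1: (V_1 - 15)/2.2 + (V_1 - 0)/33000 + (V_1 - V_2)/2000 = 0
  Node 2: (V_2 - V_1)/2000 + (V_2 - V_3)/1200 = 0
  Node 3: (V_3 - V_2)/1200 + (V_3 - 0)/4.7 = 0
Collecting terms (coefficients in siemens):
  0.4551·V_1 - 0.0005·V_2 = 6.818
  0.001333·V_2 - 0.0005·V_1 - 0.0008333·V_3 = 0
  0.2136·V_3 - 0.0008333·V_2 = 0
Solving these 3 simultaneous equations (Gaussian elimination) gives:
  V_1 = 14.99 V, V_2 = 5.635 V, V_3 = 0.02198 V
Power in each resistor, P = (ΔV)²/R:
  P_R1 = (15 - 14.99)²/2.2 = 0.00005793 W
  P_R2 = (14.99 - 0)²/33000 = 0.006808 W
  P_R3 = (14.99 - 5.635)²/2000 = 0.04375 W
  P_R4 = (5.635 - 0.02198)²/1200 = 0.02625 W
  P_R5 = (0.02198 - 0)²/4.7 = 0.0001028 W
P_total = P_R1 + P_R2 + P_R3 + P_R4 + P_R5 = 0.07697 W

Final answer: 0.07697 W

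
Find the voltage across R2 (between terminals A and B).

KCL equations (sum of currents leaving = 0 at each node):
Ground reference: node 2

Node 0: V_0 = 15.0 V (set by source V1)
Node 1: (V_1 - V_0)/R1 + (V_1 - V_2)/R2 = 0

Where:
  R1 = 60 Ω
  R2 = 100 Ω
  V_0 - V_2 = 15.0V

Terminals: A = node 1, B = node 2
R1 and R2 are in series across V1 (node 0 → node 1 → node 2), and the output A–B is taken across R2, so this is a voltage divider.
Series current: I = V1/(R1 + R2) = 15/(60 + 100) = 15/160 = 0.09375 A
V_R2 = I × R2 = V1 × R2/(R1 + R2) = 15 × 100/160 = 9.375 V

Final answer: 9.375 V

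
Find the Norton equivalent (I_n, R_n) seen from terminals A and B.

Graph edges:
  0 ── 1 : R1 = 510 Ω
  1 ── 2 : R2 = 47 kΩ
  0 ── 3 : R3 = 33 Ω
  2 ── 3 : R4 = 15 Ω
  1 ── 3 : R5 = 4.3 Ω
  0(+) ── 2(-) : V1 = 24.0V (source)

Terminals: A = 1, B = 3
Find the Thévenin equivalent first; then I_n = V_th/R_th and R_n = R_th.
Step 1 — V_th is the open-circuit voltage V_A - V_B (nothing connected across the terminals).
Nodal analysis, taking node 2 as the 0 V reference.
Source V1 fixes V_0 = 24 V.
KCL at each unknown node (sum of currents leaving = 0; resistances in Ω):
  Node 1: (V_1 - 24)/510 + (V_1 - 0)/47000 + (V_1 - V_3)/4.3 = 0
  Node 3: (V_3 - 24)/33 + (V_3 - 0)/15 + (V_3 - V_1)/4.3 = 0
Collecting terms (coefficients in siemens):
  0.2345·V_1 - 0.2326·V_3 = 0.04706
  0.3295·V_3 - 0.2326·V_1 = 0.7273
Determinant D = (0.2345)(0.3295) - (-0.2326)(-0.2326) = 0.0232
V_1 = [(0.04706)(0.3295) - (-0.2326)(0.7273)]/D = 7.957 V
V_3 = [(0.2345)(0.7273) - (0.04706)(-0.2326)]/D = 7.823 V
V_th = V_1 - V_3 = 7.957 - 7.823 = 0.1345 V
Step 2 — R_th: zero the source — replace V1 by a short circuit (node 2 merges into node 0) — and find the resistance seen between A (node 1) and B (node 3).
Reduce the network between node 1 (A) and node 3 (B) by series/parallel combination:
  Rp1 = R1 ‖ R2 (parallel, both between nodes 0 and 1) = 1/(1/510 + 1/47000) = 504.5 Ω
  Rp2 = R3 ‖ R4 (parallel, both between nodes 0 and 3) = 1/(1/33 + 1/15) = 10.31 Ω
  Rs1 = Rp1 + Rp2 (series, joined only at node 0) = 504.5 + 10.31 = 514.8 Ω
  Rp3 = R5 ‖ Rs1 (parallel, both between nodes 1 and 3) = 1/(1/4.3 + 1/514.8) = 4.264 Ω
R_th = 4.264 Ω
I_n = V_th/R_th = 0.1345/4.264 = 0.03155 A, and R_n = R_th = 4.264 Ω

Final answer: I_n = 0.03155 A, R_n = 4.264 Ω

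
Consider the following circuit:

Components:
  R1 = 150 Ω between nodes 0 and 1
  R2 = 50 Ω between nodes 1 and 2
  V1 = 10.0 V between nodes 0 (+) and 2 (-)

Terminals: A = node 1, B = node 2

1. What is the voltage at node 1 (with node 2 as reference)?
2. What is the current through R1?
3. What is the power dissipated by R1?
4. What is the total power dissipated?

Nodal analysis, taking node 2 as the 0 V reference.
Source V1 fixes V_0 = 10 V.
KCL at each unknown node (sum of currents leaving = 0; resistances in Ω):
  Node 1: (V_1 - 10)/150 + (V_1 - 0)/50 = 0
Collecting terms: 0.02667 × V_1 = 0.06667  =>  V_1 = 2.5 V
Part 1:
  Read off the nodal solution: V_1 = 2.5 V
Part 2:
  I_R1 = (V_0 - V_1)/R1 = (10 - 2.5)/150 = 0.05 A
  Magnitude: I_R1 = 0.05 A
Part 3:
  I_R1 = (V_0 - V_1)/R1 = (10 - 2.5)/150 = 0.05 A
  P_R1 = I_R1² × R1 = (0.05)² × 150 = 0.375 W
Part 4:
  Power in each resistor, P = (ΔV)²/R:
    P_R1 = (10 - 2.5)²/150 = 0.375 W
    P_R2 = (2.5 - 0)²/50 = 0.125 W
  P_total = P_R1 + P_R2 = 0.5 W

Final answers:
1. V_1 = 2.5 V
2. I_R1 = 0.05 A
3. P_R1 = 0.375 W
4. P_total = 0.5 W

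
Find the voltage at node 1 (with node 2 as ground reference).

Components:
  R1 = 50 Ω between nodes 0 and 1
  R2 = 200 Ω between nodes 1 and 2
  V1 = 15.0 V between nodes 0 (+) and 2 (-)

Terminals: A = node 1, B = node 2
Nodal analysis, taking node 2 as the 0 V reference.
Source V1 fixes V_0 = 15 V.
KCL at each unknown node (sum of currents leaving = 0; resistances in Ω):
  Node 1: (V_1 - 15)/50 + (V_1 - 0)/200 = 0
Collecting terms: 0.025 × V_1 = 0.3  =>  V_1 = 12 V
The requested potential is V_1 = 12 V.

Final answer: V_1 = 12 V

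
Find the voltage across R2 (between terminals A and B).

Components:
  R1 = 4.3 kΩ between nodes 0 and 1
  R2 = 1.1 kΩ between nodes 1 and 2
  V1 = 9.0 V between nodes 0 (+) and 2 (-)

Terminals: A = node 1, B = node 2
R1 and R2 are in series across V1 (node 0 → node 1 → node 2), and the output A–B is taken across R2, so this is a voltage divider.
Series current: I = V1/(R1 + R2) = 9/(4300 + 1100) = 9/5400 = 0.001667 A
V_R2 = I × R2 = V1 × R2/(R1 + R2) = 9 × 1100/5400 = 1.833 V

Final answer: 1.833 V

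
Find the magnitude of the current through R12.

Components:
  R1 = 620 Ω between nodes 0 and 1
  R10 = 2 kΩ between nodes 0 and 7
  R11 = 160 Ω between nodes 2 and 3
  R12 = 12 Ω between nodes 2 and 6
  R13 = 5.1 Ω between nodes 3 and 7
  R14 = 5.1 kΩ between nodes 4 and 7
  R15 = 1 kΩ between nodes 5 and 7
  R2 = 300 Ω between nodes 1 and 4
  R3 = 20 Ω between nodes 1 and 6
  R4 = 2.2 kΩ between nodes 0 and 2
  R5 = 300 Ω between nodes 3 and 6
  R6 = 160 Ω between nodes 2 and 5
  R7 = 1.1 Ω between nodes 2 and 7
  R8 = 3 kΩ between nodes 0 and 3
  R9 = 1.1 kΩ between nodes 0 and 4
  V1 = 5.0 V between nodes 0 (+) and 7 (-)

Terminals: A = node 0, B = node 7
Nodal analysis, taking node 7 as the 0 V reference.
Source V1 fixes V_0 = 5 V.
KCL at each unknown node (sum of currents leaving = 0; resistances in Ω):
  Node 1: (V_1 - 5)/620 + (V_1 - V_4)/300 + (V_1 - V_6)/20 = 0
  Node 2: (V_2 - 5)/2200 + (V_2 - V_5)/160 + (V_2 - 0)/1.1 + (V_2 - V_3)/160 + (V_2 - V_6)/12 = 0
  Node 3: (V_3 - V_6)/300 + (V_3 - 5)/3000 + (V_3 - V_2)/160 + (V_3 - 0)/5.1 = 0
  Node 4: (V_4 - V_1)/300 + (V_4 - 5)/1100 + (V_4 - 0)/5100 = 0
  Node 5: (V_5 - V_2)/160 + (V_5 - 0)/1000 = 0
  Node 6: (V_6 - V_1)/20 + (V_6 - V_3)/300 + (V_6 - V_2)/12 = 0
Collecting terms (coefficients in siemens):
  0.05495·V_1 - 0.003333·V_4 - 0.05·V_6 = 0.008065
  1.005·V_2 - 0.00625·V_3 - 0.00625·V_5 - 0.08333·V_6 = 0.002273
  0.206·V_3 - 0.00625·V_2 - 0.003333·V_6 = 0.001667
  0.004439·V_4 - 0.003333·V_1 = 0.004545
  0.00725·V_5 - 0.00625·V_2 = 0
  0.1367·V_6 - 0.05·V_1 - 0.08333·V_2 - 0.003333·V_3 = 0
Solving these 6 simultaneous equations (Gaussian elimination) gives:
  V_1 = 0.3487 V, V_2 = 0.01369 V, V_3 = 0.01071 V, V_4 = 1.286 V
  V_5 = 0.0118 V, V_6 = 0.1362 V
I_R12 = (V_2 - V_6)/R12 = (0.01369 - 0.1362)/12 = -0.01021 A
|I_R12| = 0.01021 A

Final answer: |I_R12| = 0.01021 A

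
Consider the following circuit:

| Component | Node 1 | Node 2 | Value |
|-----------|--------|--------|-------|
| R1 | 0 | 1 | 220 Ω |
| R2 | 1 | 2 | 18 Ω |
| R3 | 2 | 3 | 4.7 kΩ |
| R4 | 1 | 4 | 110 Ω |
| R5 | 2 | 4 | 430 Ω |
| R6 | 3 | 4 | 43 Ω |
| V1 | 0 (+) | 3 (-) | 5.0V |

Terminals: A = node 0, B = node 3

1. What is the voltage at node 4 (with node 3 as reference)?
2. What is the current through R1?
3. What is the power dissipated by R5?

Nodal analysis, taking node 3 as the 0 V reference.
Source V1 fixes V_0 = 5 V.
KCL at each unknown node (sum of currents leaving = 0; resistances in Ω):
  Node 1: (V_1 - 5)/220 + (V_1 - V_2)/18 + (V_1 - V_4)/110 = 0
  Node 2: (V_2 - V_1)/18 + (V_2 - 0)/4700 + (V_2 - V_4)/430 = 0
  Node 4: (V_4 - V_1)/110 + (V_4 - V_2)/430 + (V_4 - 0)/43 = 0
Collecting terms (coefficients in siemens):
  0.06919·V_1 - 0.05556·V_2 - 0.009091·V_4 = 0.02273
  0.05809·V_2 - 0.05556·V_1 - 0.002326·V_4 = 0
  0.03467·V_4 - 0.009091·V_1 - 0.002326·V_2 = 0
Solving these 3 simultaneous equations (Gaussian elimination) gives:
  V_1 = 1.839 V, V_2 = 1.782 V, V_4 = 0.6016 V
Part 1:
  Read off the nodal solution: V_4 = 0.6016 V
Part 2:
  I_R1 = (V_0 - V_1)/R1 = (5 - 1.839)/220 = 0.01437 A
  Magnitude: I_R1 = 0.01437 A
Part 3:
  I_R5 = (V_2 - V_4)/R5 = (1.782 - 0.6016)/430 = 0.002746 A
  P_R5 = I_R5² × R5 = (0.002746)² × 430 = 0.003242 W

Final answers:
1. V_4 = 0.6016 V
2. I_R1 = 0.01437 A
3. P_R5 = 0.003242 W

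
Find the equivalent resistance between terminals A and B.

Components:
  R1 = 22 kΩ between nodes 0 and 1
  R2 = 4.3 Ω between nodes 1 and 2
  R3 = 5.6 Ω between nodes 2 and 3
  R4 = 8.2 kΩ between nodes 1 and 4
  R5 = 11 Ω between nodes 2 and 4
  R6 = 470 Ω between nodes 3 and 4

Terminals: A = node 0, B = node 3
The network is not a plain series/parallel combination. Inject a 1 A test current into terminal A (node 0) and return it from terminal B (node 3); then R_eq = V_A / (1 A).
Nodal analysis, taking node 3 as the 0 V reference.
Current source I_test pushes 1 A into node 0 and draws it out of node 3.
KCL at each unknown node (sum of currents leaving = 0; resistances in Ω):
  Node 0: (V_0 - V_1)/22000 - 1 = 0
  Node 1: (V_1 - V_0)/22000 + (V_1 - V_2)/4.3 + (V_1 - V_4)/8200 = 0
  Node 2: (V_2 - V_1)/4.3 + (V_2 - 0)/5.6 + (V_2 - V_4)/11 = 0
  Node 4: (V_4 - V_1)/8200 + (V_4 - V_2)/11 + (V_4 - 0)/470 = 0
Collecting terms (coefficients in siemens):
  0.00004545·V_0 - 0.00004545·V_1 = 1
  0.2327·V_1 - 0.00004545·V_0 - 0.2326·V_2 - 0.000122·V_4 = 0
  0.502·V_2 - 0.2326·V_1 - 0.09091·V_4 = 0
  0.09316·V_4 - 0.000122·V_1 - 0.09091·V_2 = 0
Solving these 4 simultaneous equations (Gaussian elimination) gives:
  V_0 = 22010 V, V_1 = 9.833 V, V_2 = 5.535 V, V_4 = 5.415 V
R_eq = V_0 / 1 A = 22010 Ω = 22.01 kΩ

Final answer: 22.01 kΩ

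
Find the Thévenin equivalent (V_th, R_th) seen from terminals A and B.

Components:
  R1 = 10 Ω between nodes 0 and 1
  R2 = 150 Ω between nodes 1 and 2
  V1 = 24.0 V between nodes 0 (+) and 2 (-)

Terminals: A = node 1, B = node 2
Step 1 — V_th is the open-circuit voltage V_A - V_B (nothing connected across the terminals).
Nodal analysis, taking node 2 as the 0 V reference.
Source V1 fixes V_0 = 24 V.
KCL at each unknown node (sum of currents leaving = 0; resistances in Ω):
  Node 1: (V_1 - 24)/10 + (V_1 - 0)/150 = 0
Collecting terms: 0.1067 × V_1 = 2.4  =>  V_1 = 22.5 V
V_th = V_1 - V_2 = 22.5 - 0 = 22.5 V
Step 2 — R_th: zero the source — replace V1 by a short circuit (node 2 merges into node 0) — and find the resistance seen between A (node 1) and B (node 0).
Reduce the network between node 1 (A) and node 0 (B) by series/parallel combination:
  Rp1 = R1 ‖ R2 (parallel, both between nodes 0 and 1) = 1/(1/10 + 1/150) = 9.375 Ω
R_th = 9.375 Ω

Final answer: V_th = 22.5 V, R_th = 9.375 Ω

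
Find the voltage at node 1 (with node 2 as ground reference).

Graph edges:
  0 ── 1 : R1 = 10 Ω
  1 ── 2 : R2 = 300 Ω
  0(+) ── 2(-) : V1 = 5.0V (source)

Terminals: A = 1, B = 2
Nodal analysis, taking node 2 as the 0 V reference.
Source V1 fixes V_0 = 5 V.
KCL at each unknown node (sum of currents leaving = 0; resistances in Ω):
  Node 1: (V_1 - 5)/10 + (V_1 - 0)/300 = 0
Collecting terms: 0.1033 × V_1 = 0.5  =>  V_1 = 4.839 V
The requested potential is V_1 = 4.839 V.

Final answer: V_1 = 4.839 V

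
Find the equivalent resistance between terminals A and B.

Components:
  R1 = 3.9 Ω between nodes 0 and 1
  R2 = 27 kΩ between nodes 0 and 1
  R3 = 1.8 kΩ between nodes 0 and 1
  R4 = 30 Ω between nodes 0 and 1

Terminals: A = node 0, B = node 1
Reduce the network between node 0 (A) and node 1 (B) by series/parallel combination:
  Rp1 = R1 ‖ R2 ‖ R3 ‖ R4 (parallel, all between nodes 0 and 1) = 1/(1/3.9 + 1/27000 + 1/1800 + 1/30) = 3.444 Ω
R_eq = 3.444 Ω

Final answer: 3.444 Ω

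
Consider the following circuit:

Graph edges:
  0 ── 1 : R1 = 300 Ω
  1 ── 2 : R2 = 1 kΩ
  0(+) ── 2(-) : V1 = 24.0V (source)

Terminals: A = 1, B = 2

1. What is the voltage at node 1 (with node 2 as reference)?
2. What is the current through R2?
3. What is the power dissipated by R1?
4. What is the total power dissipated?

Nodal analysis, taking node 2 as the 0 V reference.
Source V1 fixes V_0 = 24 V.
KCL at each unknown node (sum of currents leaving = 0; resistances in Ω):
  Node 1: (V_1 - 24)/300 + (V_1 - 0)/1000 = 0
Collecting terms: 0.004333 × V_1 = 0.08  =>  V_1 = 18.46 V
Part 1:
  Read off the nodal solution: V_1 = 18.46 V
Part 2:
  I_R2 = (V_1 - V_2)/R2 = (18.46 - 0)/1000 = 0.01846 A
  Magnitude: I_R2 = 0.01846 A
Part 3:
  I_R1 = (V_0 - V_1)/R1 = (24 - 18.46)/300 = 0.01846 A
  P_R1 = I_R1² × R1 = (0.01846)² × 300 = 0.1022 W
Part 4:
  Power in each resistor, P = (ΔV)²/R:
    P_R1 = (24 - 18.46)²/300 = 0.1022 W
    P_R2 = (18.46 - 0)²/1000 = 0.3408 W
  P_total = P_R1 + P_R2 = 0.4431 W

Final answers:
1. V_1 = 18.46 V
2. I_R2 = 0.01846 A
3. P_R1 = 0.1022 W
4. P_total = 0.4431 W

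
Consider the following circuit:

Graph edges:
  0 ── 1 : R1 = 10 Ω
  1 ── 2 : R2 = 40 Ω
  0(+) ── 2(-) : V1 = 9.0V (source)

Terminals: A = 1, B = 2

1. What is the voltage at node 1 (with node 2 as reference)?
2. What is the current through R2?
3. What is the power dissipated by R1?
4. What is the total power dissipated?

Nodal analysis, taking node 2 as the 0 V reference.
Source V1 fixes V_0 = 9 V.
KCL at each unknown node (sum of currents leaving = 0; resistances in Ω):
  Node 1: (V_1 - 9)/10 + (V_1 - 0)/40 = 0
Collecting terms: 0.125 × V_1 = 0.9  =>  V_1 = 7.2 V
Part 1:
  Read off the nodal solution: V_1 = 7.2 V
Part 2:
  I_R2 = (V_1 - V_2)/R2 = (7.2 - 0)/40 = 0.18 A
  Magnitude: I_R2 = 0.18 A
Part 3:
  I_R1 = (V_0 - V_1)/R1 = (9 - 7.2)/10 = 0.18 A
  P_R1 = I_R1² × R1 = (0.18)² × 10 = 0.324 W
Part 4:
  Power in each resistor, P = (ΔV)²/R:
    P_R1 = (9 - 7.2)²/10 = 0.324 W
    P_R2 = (7.2 - 0)²/40 = 1.296 W
  P_total = P_R1 + P_R2 = 1.62 W

Final answers:
1. V_1 = 7.2 V
2. I_R2 = 0.18 A
3. P_R1 = 0.324 W
4. P_total = 1.62 W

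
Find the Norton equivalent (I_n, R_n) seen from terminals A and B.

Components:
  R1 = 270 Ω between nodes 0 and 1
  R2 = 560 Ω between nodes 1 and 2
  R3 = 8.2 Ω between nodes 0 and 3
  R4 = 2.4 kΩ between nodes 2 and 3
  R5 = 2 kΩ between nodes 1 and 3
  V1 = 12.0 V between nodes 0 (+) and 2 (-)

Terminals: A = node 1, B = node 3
Find the Thévenin equivalent first; then I_n = V_th/R_th and R_n = R_th.
Step 1 — V_th is the open-circuit voltage V_A - V_B (nothing connected across the terminals).
Nodal analysis, taking node 2 as the 0 V reference.
Source V1 fixes V_0 = 12 V.
KCL at each unknown node (sum of currents leaving = 0; resistances in Ω):
  Node 1: (V_1 - 12)/270 + (V_1 - 0)/560 + (V_1 - V_3)/2000 = 0
  Node 3: (V_3 - 12)/8.2 + (V_3 - 0)/2400 + (V_3 - V_1)/2000 = 0
Collecting terms (coefficients in siemens):
  0.005989·V_1 - 0.0005·V_3 = 0.04444
  0.1229·V_3 - 0.0005·V_1 = 1.463
Determinant D = (0.005989)(0.1229) - (-0.0005)(-0.0005) = 0.0007357
V_1 = [(0.04444)(0.1229) - (-0.0005)(1.463)]/D = 8.418 V
V_3 = [(0.005989)(1.463) - (0.04444)(-0.0005)]/D = 11.94 V
V_th = V_1 - V_3 = 8.418 - 11.94 = -3.527 V
Step 2 — R_th: zero the source — replace V1 by a short circuit (node 2 merges into node 0) — and find the resistance seen between A (node 1) and B (node 3).
Reduce the network between node 1 (A) and node 3 (B) by series/parallel combination:
  Rp1 = R1 ‖ R2 (parallel, both between nodes 0 and 1) = 1/(1/270 + 1/560) = 182.2 Ω
  Rp2 = R3 ‖ R4 (parallel, both between nodes 0 and 3) = 1/(1/8.2 + 1/2400) = 8.172 Ω
  Rs1 = Rp1 + Rp2 (series, joined only at node 0) = 182.2 + 8.172 = 190.3 Ω
  Rp3 = R5 ‖ Rs1 (parallel, both between nodes 1 and 3) = 1/(1/2000 + 1/190.3) = 173.8 Ω
R_th = 173.8 Ω
I_n = V_th/R_th = -3.527/173.8 = -0.02029 A, and R_n = R_th = 173.8 Ω

Final answer: I_n = -0.02029 A, R_n = 173.8 Ω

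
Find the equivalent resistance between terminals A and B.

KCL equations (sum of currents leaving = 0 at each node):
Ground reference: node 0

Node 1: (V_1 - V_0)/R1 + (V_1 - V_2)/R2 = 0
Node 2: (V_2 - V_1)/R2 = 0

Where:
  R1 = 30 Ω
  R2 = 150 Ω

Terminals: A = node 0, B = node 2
Reduce the network between node 0 (A) and node 2 (B) by series/parallel combination:
  Rs1 = R1 + R2 (series, joined only at node 1) = 30 + 150 = 180 Ω
R_eq = 180 Ω

Final answer: 180 Ω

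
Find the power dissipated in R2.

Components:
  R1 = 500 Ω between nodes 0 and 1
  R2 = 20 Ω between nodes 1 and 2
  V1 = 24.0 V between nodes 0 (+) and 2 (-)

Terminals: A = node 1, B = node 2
Nodal analysis, taking node 2 as the 0 V reference.
Source V1 fixes V_0 = 24 V.
KCL at each unknown node (sum of currents leaving = 0; resistances in Ω):
  Node 1: (V_1 - 24)/500 + (V_1 - 0)/20 = 0
Collecting terms: 0.052 × V_1 = 0.048  =>  V_1 = 0.9231 V
I_R2 = (V_1 - V_2)/R2 = (0.9231 - 0)/20 = 0.04615 A
P_R2 = I_R2² × R2 = (0.04615)² × 20 = 0.0426 W

Final answer: 0.0426 W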